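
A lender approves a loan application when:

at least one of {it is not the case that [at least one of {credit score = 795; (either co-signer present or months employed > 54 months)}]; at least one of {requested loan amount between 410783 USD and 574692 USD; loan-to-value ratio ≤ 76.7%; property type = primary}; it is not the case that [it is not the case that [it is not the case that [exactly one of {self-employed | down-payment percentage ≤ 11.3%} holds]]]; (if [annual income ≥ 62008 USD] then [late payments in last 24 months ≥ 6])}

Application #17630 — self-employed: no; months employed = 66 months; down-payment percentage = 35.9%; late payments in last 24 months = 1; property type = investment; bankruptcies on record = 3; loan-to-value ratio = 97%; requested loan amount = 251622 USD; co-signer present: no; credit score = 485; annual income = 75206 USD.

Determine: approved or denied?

Atomic conditions:
  credit score = 795: 485 == 795 is false
  co-signer present: no → false
  months employed > 54 months: 66 > 54 is true
  requested loan amount between 410783 USD and 574692 USD: 251622 in [410783, 574692] is false
  loan-to-value ratio ≤ 76.7%: 97 ≤ 76.7 is false
  property type = primary: investment == primary is false
  self-employed: no → false
  down-payment percentage ≤ 11.3%: 35.9 ≤ 11.3 is false
  annual income ≥ 62008 USD: 75206 ≥ 62008 is true
  late payments in last 24 months ≥ 6: 1 ≥ 6 is false
Combine:
[1.1.2] false OR true = true
[1.1] false OR true = true
[1] NOT true = false
[2] false OR false OR false = false
[3.1.1.1] exactly-one(false, false) = false
[3.1.1] NOT false = true
[3.1] NOT true = false
[3] NOT false = true
[4] true → false = false
[root] false OR false OR true OR false = true
Overall: true → approved

Approved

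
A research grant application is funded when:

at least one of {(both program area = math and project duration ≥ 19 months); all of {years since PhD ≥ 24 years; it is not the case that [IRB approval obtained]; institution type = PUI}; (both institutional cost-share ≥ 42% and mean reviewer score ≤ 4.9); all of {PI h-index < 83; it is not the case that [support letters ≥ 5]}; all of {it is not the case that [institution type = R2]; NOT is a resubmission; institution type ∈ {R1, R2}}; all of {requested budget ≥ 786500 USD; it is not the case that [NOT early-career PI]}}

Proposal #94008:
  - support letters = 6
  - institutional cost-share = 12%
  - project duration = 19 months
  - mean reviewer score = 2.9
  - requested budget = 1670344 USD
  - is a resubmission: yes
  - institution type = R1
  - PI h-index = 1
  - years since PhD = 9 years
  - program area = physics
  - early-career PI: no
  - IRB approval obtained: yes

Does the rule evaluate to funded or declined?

Atomic conditions:
  program area = math: physics == math is false
  project duration ≥ 19 months: 19 ≥ 19 is true
  years since PhD ≥ 24 years: 9 ≥ 24 is false
  IRB approval obtained: yes → true
  institution type = PUI: R1 == PUI is false
  institutional cost-share ≥ 42%: 12 ≥ 42 is false
  mean reviewer score ≤ 4.9: 2.9 ≤ 4.9 is true
  PI h-index < 83: 1 < 83 is true
  support letters ≥ 5: 6 ≥ 5 is true
  institution type = R2: R1 == R2 is false
  NOT is a resubmission: yes → false
  institution type ∈ {R1, R2}: R1 is in the set → true
  requested budget ≥ 786500 USD: 1670344 ≥ 786500 is true
  NOT early-career PI: no → true
Combine:
[1] false AND true = false
[2.2] NOT true = false
[2] false AND false AND false = false
[3] false AND true = false
[4.2] NOT true = false
[4] true AND false = false
[5.1] NOT false = true
[5] true AND false AND true = false
[6.2] NOT true = false
[6] true AND false = false
[root] false OR false OR false OR false OR false OR false = false
Overall: false → declined

Declined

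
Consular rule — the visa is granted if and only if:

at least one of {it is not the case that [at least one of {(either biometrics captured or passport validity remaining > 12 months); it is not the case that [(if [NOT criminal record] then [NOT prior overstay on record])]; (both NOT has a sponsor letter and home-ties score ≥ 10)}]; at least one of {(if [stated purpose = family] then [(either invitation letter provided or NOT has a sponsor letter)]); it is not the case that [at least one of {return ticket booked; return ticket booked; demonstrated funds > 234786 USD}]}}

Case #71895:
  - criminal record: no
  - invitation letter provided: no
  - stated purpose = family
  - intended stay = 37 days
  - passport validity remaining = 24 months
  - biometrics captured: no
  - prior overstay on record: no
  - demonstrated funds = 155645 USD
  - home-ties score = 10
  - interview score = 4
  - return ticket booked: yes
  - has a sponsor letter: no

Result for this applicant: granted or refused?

Atomic conditions:
  biometrics captured: no → false
  passport validity remaining > 12 months: 24 > 12 is true
  NOT criminal record: no → true
  NOT prior overstay on record: no → true
  NOT has a sponsor letter: no → true
  home-ties score ≥ 10: 10 ≥ 10 is true
  stated purpose = family: family == family is true
  invitation letter provided: no → false
  return ticket booked: yes → true
  demonstrated funds > 234786 USD: 155645 > 234786 is false
Combine:
[1.1.1] false OR true = true
[1.1.2.1] true → true = true
[1.1.2] NOT true = false
[1.1.3] true AND true = true
[1.1] true OR false OR true = true
[1] NOT true = false
[2.1.2] false OR true = true
[2.1] true → true = true
[2.2.1] true OR true OR false = true
[2.2] NOT true = false
[2] true OR false = true
[root] false OR true = true
Overall: true → granted

Granted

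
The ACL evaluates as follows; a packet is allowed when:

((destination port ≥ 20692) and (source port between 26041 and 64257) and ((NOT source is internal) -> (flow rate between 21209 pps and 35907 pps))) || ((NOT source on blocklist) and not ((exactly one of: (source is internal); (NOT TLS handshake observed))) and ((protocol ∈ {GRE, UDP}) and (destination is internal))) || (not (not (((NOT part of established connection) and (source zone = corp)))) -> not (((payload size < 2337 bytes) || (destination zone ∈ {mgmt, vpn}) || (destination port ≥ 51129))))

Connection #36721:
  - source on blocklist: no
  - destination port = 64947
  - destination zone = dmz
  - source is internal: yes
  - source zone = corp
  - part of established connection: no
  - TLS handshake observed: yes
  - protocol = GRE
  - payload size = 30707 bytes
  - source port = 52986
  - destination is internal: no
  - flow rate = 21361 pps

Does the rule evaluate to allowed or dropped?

Atomic conditions:
  destination port ≥ 20692: 64947 ≥ 20692 is true
  source port between 26041 and 64257: 52986 in [26041, 64257] is true
  NOT source is internal: yes → false
  flow rate between 21209 pps and 35907 pps: 21361 in [21209, 35907] is true
  NOT source on blocklist: no → true
  source is internal: yes → true
  NOT TLS handshake observed: yes → false
  protocol ∈ {GRE, UDP}: GRE is in the set → true
  destination is internal: no → false
  NOT part of established connection: no → true
  source zone = corp: corp == corp is true
  payload size < 2337 bytes: 30707 < 2337 is false
  destination zone ∈ {mgmt, vpn}: dmz is not in the set → false
  destination port ≥ 51129: 64947 ≥ 51129 is true
Combine:
[1.3] false → true (antecedent false ⇒ implication holds) = true
[1] true AND true AND true = true
[2.2.1] exactly-one(true, false) = true
[2.2] NOT true = false
[2.3] true AND false = false
[2] true AND false AND false = false
[3.1.1.1] true AND true = true
[3.1.1] NOT true = false
[3.1] NOT false = true
[3.2.1] false OR false OR true = true
[3.2] NOT true = false
[3] true → false = false
[root] true OR false OR false = true
Overall: true → allowed

Allowed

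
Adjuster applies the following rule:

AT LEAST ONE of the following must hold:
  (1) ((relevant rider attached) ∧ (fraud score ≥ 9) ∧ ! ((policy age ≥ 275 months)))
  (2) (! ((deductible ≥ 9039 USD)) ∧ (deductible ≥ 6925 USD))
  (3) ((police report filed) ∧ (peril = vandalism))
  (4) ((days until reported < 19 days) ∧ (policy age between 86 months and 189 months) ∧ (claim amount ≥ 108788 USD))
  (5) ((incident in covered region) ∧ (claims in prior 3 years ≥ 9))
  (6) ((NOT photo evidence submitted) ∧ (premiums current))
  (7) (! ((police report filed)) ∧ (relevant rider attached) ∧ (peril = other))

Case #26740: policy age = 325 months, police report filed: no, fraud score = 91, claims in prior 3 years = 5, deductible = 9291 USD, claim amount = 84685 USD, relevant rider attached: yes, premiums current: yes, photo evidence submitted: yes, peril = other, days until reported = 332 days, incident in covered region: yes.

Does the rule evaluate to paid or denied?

Atomic conditions:
  relevant rider attached: yes → true
  fraud score ≥ 9: 91 ≥ 9 is true
  policy age ≥ 275 months: 325 ≥ 275 is true
  deductible ≥ 9039 USD: 9291 ≥ 9039 is true
  deductible ≥ 6925 USD: 9291 ≥ 6925 is true
  police report filed: no → false
  peril = vandalism: other == vandalism is false
  days until reported < 19 days: 332 < 19 is false
  policy age between 86 months and 189 months: 325 in [86, 189] is false
  claim amount ≥ 108788 USD: 84685 ≥ 108788 is false
  incident in covered region: yes → true
  claims in prior 3 years ≥ 9: 5 ≥ 9 is false
  NOT photo evidence submitted: yes → false
  premiums current: yes → true
  peril = other: other == other is true
Combine:
[1.3] NOT true = false
[1] true AND true AND false = false
[2.1] NOT true = false
[2] false AND true = false
[3] false AND false = false
[4] false AND false AND false = false
[5] true AND false = false
[6] false AND true = false
[7.1] NOT false = true
[7] true AND true AND true = true
[root] false OR false OR false OR false OR false OR false OR true = true
Overall: true → paid

Paid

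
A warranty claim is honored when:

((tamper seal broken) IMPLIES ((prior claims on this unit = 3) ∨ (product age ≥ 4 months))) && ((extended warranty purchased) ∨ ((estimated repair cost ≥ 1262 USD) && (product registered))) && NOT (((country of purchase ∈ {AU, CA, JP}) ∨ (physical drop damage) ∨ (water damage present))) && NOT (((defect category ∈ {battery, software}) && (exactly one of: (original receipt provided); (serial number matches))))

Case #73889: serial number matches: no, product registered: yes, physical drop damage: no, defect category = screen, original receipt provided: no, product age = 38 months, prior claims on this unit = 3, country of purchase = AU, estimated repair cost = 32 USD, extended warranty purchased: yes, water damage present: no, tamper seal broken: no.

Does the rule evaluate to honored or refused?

Refused

Atomic conditions:
  tamper seal broken: no → false
  prior claims on this unit = 3: 3 == 3 is true
  product age ≥ 4 months: 38 ≥ 4 is true
  extended warranty purchased: yes → true
  estimated repair cost ≥ 1262 USD: 32 ≥ 1262 is false
  product registered: yes → true
  country of purchase ∈ {AU, CA, JP}: AU is in the set → true
  physical drop damage: no → false
  water damage present: no → false
  defect category ∈ {battery, software}: screen is not in the set → false
  original receipt provided: no → false
  serial number matches: no → false
Combine:
[1.2] true OR true = true
[1] false → true (antecedent false ⇒ implication holds) = true
[2.2] false AND true = false
[2] true OR false = true
[3.1] true OR false OR false = true
[3] NOT true = false
[4.1.2] exactly-one(false, false) = false
[4.1] false AND false = false
[4] NOT false = true
[root] true AND true AND false AND true = false
Overall: false → refused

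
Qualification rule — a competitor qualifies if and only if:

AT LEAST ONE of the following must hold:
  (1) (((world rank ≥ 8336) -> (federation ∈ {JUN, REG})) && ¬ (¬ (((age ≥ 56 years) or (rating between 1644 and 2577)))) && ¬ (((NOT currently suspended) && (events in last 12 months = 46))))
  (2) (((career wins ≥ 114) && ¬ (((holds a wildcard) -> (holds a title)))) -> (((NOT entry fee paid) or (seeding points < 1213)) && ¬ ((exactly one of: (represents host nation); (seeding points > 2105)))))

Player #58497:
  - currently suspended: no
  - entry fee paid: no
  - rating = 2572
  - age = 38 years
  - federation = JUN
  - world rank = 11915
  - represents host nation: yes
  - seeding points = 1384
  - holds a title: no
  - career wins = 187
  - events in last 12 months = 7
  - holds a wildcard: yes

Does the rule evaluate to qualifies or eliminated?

Atomic conditions:
  world rank ≥ 8336: 11915 ≥ 8336 is true
  federation ∈ {JUN, REG}: JUN is in the set → true
  age ≥ 56 years: 38 ≥ 56 is false
  rating between 1644 and 2577: 2572 in [1644, 2577] is true
  NOT currently suspended: no → true
  events in last 12 months = 46: 7 == 46 is false
  career wins ≥ 114: 187 ≥ 114 is true
  holds a wildcard: yes → true
  holds a title: no → false
  NOT entry fee paid: no → true
  seeding points < 1213: 1384 < 1213 is false
  represents host nation: yes → true
  seeding points > 2105: 1384 > 2105 is false
Combine:
[1.1] true → true = true
[1.2.1.1] false OR true = true
[1.2.1] NOT true = false
[1.2] NOT false = true
[1.3.1] true AND false = false
[1.3] NOT false = true
[1] true AND true AND true = true
[2.1.2.1] true → false = false
[2.1.2] NOT false = true
[2.1] true AND true = true
[2.2.1] true OR false = true
[2.2.2.1] exactly-one(true, false) = true
[2.2.2] NOT true = false
[2.2] true AND false = false
[2] true → false = false
[root] true OR false = true
Overall: true → qualifies

Qualifies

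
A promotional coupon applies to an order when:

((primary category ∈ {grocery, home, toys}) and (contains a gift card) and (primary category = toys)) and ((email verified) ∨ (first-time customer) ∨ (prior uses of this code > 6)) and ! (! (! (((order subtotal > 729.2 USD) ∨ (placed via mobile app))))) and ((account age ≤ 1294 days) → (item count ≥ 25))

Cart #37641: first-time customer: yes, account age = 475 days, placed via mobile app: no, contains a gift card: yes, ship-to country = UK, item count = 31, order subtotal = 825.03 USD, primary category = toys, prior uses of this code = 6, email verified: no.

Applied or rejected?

Atomic conditions:
  primary category ∈ {grocery, home, toys}: toys is in the set → true
  contains a gift card: yes → true
  primary category = toys: toys == toys is true
  email verified: no → false
  first-time customer: yes → true
  prior uses of this code > 6: 6 > 6 is false
  order subtotal > 729.2 USD: 825.03 > 729.2 is true
  placed via mobile app: no → false
  account age ≤ 1294 days: 475 ≤ 1294 is true
  item count ≥ 25: 31 ≥ 25 is true
Combine:
[1] true AND true AND true = true
[2] false OR true OR false = true
[3.1.1.1] true OR false = true
[3.1.1] NOT true = false
[3.1] NOT false = true
[3] NOT true = false
[4] true → true = true
[root] true AND true AND false AND true = false
Overall: false → rejected

Rejected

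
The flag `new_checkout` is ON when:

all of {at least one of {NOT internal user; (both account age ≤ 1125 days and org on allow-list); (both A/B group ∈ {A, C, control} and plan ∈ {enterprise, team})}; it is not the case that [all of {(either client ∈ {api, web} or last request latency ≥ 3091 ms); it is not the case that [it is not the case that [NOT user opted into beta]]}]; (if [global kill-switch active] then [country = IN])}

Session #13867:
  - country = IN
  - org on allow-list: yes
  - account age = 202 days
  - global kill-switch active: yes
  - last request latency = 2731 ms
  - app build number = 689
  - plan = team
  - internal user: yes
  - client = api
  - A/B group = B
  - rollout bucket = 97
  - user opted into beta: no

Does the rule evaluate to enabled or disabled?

Atomic conditions:
  NOT internal user: yes → false
  account age ≤ 1125 days: 202 ≤ 1125 is true
  org on allow-list: yes → true
  A/B group ∈ {A, C, control}: B is not in the set → false
  plan ∈ {enterprise, team}: team is in the set → true
  client ∈ {api, web}: api is in the set → true
  last request latency ≥ 3091 ms: 2731 ≥ 3091 is false
  NOT user opted into beta: no → true
  global kill-switch active: yes → true
  country = IN: IN == IN is true
Combine:
[1.2] true AND true = true
[1.3] false AND true = false
[1] false OR true OR false = true
[2.1.1] true OR false = true
[2.1.2.1] NOT true = false
[2.1.2] NOT false = true
[2.1] true AND true = true
[2] NOT true = false
[3] true → true = true
[root] true AND false AND true = false
Overall: false → disabled

Disabled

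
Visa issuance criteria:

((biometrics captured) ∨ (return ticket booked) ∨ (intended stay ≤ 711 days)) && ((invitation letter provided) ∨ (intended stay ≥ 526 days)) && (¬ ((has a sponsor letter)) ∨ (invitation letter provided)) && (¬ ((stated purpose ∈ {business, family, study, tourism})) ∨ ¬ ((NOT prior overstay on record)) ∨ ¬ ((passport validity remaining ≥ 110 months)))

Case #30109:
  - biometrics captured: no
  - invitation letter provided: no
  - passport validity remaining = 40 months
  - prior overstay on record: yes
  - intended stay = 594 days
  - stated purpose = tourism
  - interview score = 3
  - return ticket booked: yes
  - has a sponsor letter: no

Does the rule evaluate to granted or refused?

Atomic conditions:
  biometrics captured: no → false
  return ticket booked: yes → true
  intended stay ≤ 711 days: 594 ≤ 711 is true
  invitation letter provided: no → false
  intended stay ≥ 526 days: 594 ≥ 526 is true
  has a sponsor letter: no → false
  stated purpose ∈ {business, family, study, tourism}: tourism is in the set → true
  NOT prior overstay on record: yes → false
  passport validity remaining ≥ 110 months: 40 ≥ 110 is false
Combine:
[1] false OR true OR true = true
[2] false OR true = true
[3.1] NOT false = true
[3] true OR false = true
[4.1] NOT true = false
[4.2] NOT false = true
[4.3] NOT false = true
[4] false OR true OR true = true
[root] true AND true AND true AND true = true
Overall: true → granted

Granted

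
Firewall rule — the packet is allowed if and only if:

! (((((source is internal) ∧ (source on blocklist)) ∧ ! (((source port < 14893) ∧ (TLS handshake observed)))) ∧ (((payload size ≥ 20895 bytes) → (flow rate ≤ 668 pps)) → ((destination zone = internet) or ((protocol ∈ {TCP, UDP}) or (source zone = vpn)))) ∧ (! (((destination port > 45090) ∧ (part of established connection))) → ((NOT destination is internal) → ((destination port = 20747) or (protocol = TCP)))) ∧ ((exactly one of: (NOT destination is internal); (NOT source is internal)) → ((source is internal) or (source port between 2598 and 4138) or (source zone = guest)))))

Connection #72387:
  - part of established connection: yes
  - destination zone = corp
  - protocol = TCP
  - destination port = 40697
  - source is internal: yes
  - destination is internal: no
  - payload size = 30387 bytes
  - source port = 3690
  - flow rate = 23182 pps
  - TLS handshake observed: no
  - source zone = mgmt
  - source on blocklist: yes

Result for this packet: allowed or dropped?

Dropped

Atomic conditions:
  source is internal: yes → true
  source on blocklist: yes → true
  source port < 14893: 3690 < 14893 is true
  TLS handshake observed: no → false
  payload size ≥ 20895 bytes: 30387 ≥ 20895 is true
  flow rate ≤ 668 pps: 23182 ≤ 668 is false
  destination zone = internet: corp == internet is false
  protocol ∈ {TCP, UDP}: TCP is in the set → true
  source zone = vpn: mgmt == vpn is false
  destination port > 45090: 40697 > 45090 is false
  part of established connection: yes → true
  NOT destination is internal: no → true
  destination port = 20747: 40697 == 20747 is false
  protocol = TCP: TCP == TCP is true
  NOT source is internal: yes → false
  source port between 2598 and 4138: 3690 in [2598, 4138] is true
  source zone = guest: mgmt == guest is false
Combine:
[1.1.1] true AND true = true
[1.1.2.1] true AND false = false
[1.1.2] NOT false = true
[1.1] true AND true = true
[1.2.1] true → false = false
[1.2.2.2] true OR false = true
[1.2.2] false OR true = true
[1.2] false → true (antecedent false ⇒ implication holds) = true
[1.3.1.1] false AND true = false
[1.3.1] NOT false = true
[1.3.2.2] false OR true = true
[1.3.2] true → true = true
[1.3] true → true = true
[1.4.1] exactly-one(true, false) = true
[1.4.2] true OR true OR false = true
[1.4] true → true = true
[1] true AND true AND true AND true = true
[root] NOT true = false
Overall: false → dropped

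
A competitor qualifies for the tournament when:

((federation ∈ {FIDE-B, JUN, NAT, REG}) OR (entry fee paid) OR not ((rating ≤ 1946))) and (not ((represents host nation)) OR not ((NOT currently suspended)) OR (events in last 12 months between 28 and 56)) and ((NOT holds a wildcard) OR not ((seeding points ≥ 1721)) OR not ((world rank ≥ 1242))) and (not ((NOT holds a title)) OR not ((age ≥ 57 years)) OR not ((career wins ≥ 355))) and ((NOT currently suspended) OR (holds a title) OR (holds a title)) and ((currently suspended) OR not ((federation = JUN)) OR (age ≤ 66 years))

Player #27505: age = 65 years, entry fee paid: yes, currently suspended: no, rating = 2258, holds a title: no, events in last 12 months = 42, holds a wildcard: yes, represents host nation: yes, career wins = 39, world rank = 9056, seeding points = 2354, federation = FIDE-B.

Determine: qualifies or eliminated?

Eliminated

Atomic conditions:
  federation ∈ {FIDE-B, JUN, NAT, REG}: FIDE-B is in the set → true
  entry fee paid: yes → true
  rating ≤ 1946: 2258 ≤ 1946 is false
  represents host nation: yes → true
  NOT currently suspended: no → true
  events in last 12 months between 28 and 56: 42 in [28, 56] is true
  NOT holds a wildcard: yes → false
  seeding points ≥ 1721: 2354 ≥ 1721 is true
  world rank ≥ 1242: 9056 ≥ 1242 is true
  NOT holds a title: no → true
  age ≥ 57 years: 65 ≥ 57 is true
  career wins ≥ 355: 39 ≥ 355 is false
  holds a title: no → false
  currently suspended: no → false
  federation = JUN: FIDE-B == JUN is false
  age ≤ 66 years: 65 ≤ 66 is true
Combine:
[1.3] NOT false = true
[1] true OR true OR true = true
[2.1] NOT true = false
[2.2] NOT true = false
[2] false OR false OR true = true
[3.2] NOT true = false
[3.3] NOT true = false
[3] false OR false OR false = false
[4.1] NOT true = false
[4.2] NOT true = false
[4.3] NOT false = true
[4] false OR false OR true = true
[5] true OR false OR false = true
[6.2] NOT false = true
[6] false OR true OR true = true
[root] true AND true AND false AND true AND true AND true = false
Overall: false → eliminated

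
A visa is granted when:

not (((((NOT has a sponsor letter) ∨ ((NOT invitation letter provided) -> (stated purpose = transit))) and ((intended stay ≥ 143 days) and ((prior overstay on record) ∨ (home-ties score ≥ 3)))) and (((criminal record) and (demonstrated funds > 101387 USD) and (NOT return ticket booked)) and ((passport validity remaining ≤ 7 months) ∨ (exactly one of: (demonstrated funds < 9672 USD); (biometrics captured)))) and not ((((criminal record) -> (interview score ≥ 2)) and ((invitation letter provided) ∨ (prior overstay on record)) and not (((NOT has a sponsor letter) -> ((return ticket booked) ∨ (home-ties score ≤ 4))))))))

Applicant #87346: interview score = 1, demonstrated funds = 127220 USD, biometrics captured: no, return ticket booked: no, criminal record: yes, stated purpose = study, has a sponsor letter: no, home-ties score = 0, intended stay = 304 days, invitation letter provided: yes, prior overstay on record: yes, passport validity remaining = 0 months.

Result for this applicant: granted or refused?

Refused

Atomic conditions:
  NOT has a sponsor letter: no → true
  NOT invitation letter provided: yes → false
  stated purpose = transit: study == transit is false
  intended stay ≥ 143 days: 304 ≥ 143 is true
  prior overstay on record: yes → true
  home-ties score ≥ 3: 0 ≥ 3 is false
  criminal record: yes → true
  demonstrated funds > 101387 USD: 127220 > 101387 is true
  NOT return ticket booked: no → true
  passport validity remaining ≤ 7 months: 0 ≤ 7 is true
  demonstrated funds < 9672 USD: 127220 < 9672 is false
  biometrics captured: no → false
  interview score ≥ 2: 1 ≥ 2 is false
  invitation letter provided: yes → true
  return ticket booked: no → false
  home-ties score ≤ 4: 0 ≤ 4 is true
Combine:
[1.1.1.2] false → false (antecedent false ⇒ implication holds) = true
[1.1.1] true OR true = true
[1.1.2.2] true OR false = true
[1.1.2] true AND true = true
[1.1] true AND true = true
[1.2.1] true AND true AND true = true
[1.2.2.2] exactly-one(false, false) = false
[1.2.2] true OR false = true
[1.2] true AND true = true
[1.3.1.1] true → false = false
[1.3.1.2] true OR true = true
[1.3.1.3.1.2] false OR true = true
[1.3.1.3.1] true → true = true
[1.3.1.3] NOT true = false
[1.3.1] false AND true AND false = false
[1.3] NOT false = true
[1] true AND true AND true = true
[root] NOT true = false
Overall: false → refused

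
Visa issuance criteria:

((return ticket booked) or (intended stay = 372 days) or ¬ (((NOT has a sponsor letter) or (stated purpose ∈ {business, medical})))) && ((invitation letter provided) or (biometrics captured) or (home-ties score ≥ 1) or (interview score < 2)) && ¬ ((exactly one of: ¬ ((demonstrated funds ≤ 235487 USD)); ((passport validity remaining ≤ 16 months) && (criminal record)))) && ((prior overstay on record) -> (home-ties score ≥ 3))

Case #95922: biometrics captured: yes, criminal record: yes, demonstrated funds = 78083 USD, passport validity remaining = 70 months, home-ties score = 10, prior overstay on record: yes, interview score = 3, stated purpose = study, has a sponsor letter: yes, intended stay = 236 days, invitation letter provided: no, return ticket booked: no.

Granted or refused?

Atomic conditions:
  return ticket booked: no → false
  intended stay = 372 days: 236 == 372 is false
  NOT has a sponsor letter: yes → false
  stated purpose ∈ {business, medical}: study is not in the set → false
  invitation letter provided: no → false
  biometrics captured: yes → true
  home-ties score ≥ 1: 10 ≥ 1 is true
  interview score < 2: 3 < 2 is false
  demonstrated funds ≤ 235487 USD: 78083 ≤ 235487 is true
  passport validity remaining ≤ 16 months: 70 ≤ 16 is false
  criminal record: yes → true
  prior overstay on record: yes → true
  home-ties score ≥ 3: 10 ≥ 3 is true
Combine:
[1.3.1] false OR false = false
[1.3] NOT false = true
[1] false OR false OR true = true
[2] false OR true OR true OR false = true
[3.1.1] NOT true = false
[3.1.2] false AND true = false
[3.1] exactly-one(false, false) = false
[3] NOT false = true
[4] true → true = true
[root] true AND true AND true AND true = true
Overall: true → granted

Granted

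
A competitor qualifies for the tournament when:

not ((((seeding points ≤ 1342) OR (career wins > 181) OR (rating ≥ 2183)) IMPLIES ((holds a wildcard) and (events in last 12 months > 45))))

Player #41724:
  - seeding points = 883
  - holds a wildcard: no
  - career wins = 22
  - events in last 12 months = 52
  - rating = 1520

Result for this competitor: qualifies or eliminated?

Qualifies

Atomic conditions:
  seeding points ≤ 1342: 883 ≤ 1342 is true
  career wins > 181: 22 > 181 is false
  rating ≥ 2183: 1520 ≥ 2183 is false
  holds a wildcard: no → false
  events in last 12 months > 45: 52 > 45 is true
Combine:
[1.1] true OR false OR false = true
[1.2] false AND true = false
[1] true → false = false
[root] NOT false = true
Overall: true → qualifies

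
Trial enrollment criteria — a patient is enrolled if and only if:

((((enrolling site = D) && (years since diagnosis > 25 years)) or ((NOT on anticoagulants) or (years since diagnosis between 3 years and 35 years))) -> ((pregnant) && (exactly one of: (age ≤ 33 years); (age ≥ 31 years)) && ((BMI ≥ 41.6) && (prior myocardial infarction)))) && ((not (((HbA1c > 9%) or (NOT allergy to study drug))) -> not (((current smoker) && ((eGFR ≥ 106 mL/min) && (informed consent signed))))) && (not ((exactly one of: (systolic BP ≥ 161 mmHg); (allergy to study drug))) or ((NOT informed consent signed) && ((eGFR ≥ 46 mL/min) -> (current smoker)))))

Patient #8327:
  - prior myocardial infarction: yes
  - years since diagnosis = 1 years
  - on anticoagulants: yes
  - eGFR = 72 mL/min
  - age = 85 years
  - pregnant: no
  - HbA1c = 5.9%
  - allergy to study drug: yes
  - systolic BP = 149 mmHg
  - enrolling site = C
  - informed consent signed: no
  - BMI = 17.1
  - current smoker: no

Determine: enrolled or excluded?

Atomic conditions:
  enrolling site = D: C == D is false
  years since diagnosis > 25 years: 1 > 25 is false
  NOT on anticoagulants: yes → false
  years since diagnosis between 3 years and 35 years: 1 in [3, 35] is false
  pregnant: no → false
  age ≤ 33 years: 85 ≤ 33 is false
  age ≥ 31 years: 85 ≥ 31 is true
  BMI ≥ 41.6: 17.1 ≥ 41.6 is false
  prior myocardial infarction: yes → true
  HbA1c > 9%: 5.9 > 9 is false
  NOT allergy to study drug: yes → false
  current smoker: no → false
  eGFR ≥ 106 mL/min: 72 ≥ 106 is false
  informed consent signed: no → false
  systolic BP ≥ 161 mmHg: 149 ≥ 161 is false
  allergy to study drug: yes → true
  NOT informed consent signed: no → true
  eGFR ≥ 46 mL/min: 72 ≥ 46 is true
Combine:
[1.1.1] false AND false = false
[1.1.2] false OR false = false
[1.1] false OR false = false
[1.2.2] exactly-one(false, true) = true
[1.2.3] false AND true = false
[1.2] false AND true AND false = false
[1] false → false (antecedent false ⇒ implication holds) = true
[2.1.1.1] false OR false = false
[2.1.1] NOT false = true
[2.1.2.1.2] false AND false = false
[2.1.2.1] false AND false = false
[2.1.2] NOT false = true
[2.1] true → true = true
[2.2.1.1] exactly-one(false, true) = true
[2.2.1] NOT true = false
[2.2.2.2] true → false = false
[2.2.2] true AND false = false
[2.2] false OR false = false
[2] true AND false = false
[root] true AND false = false
Overall: false → excluded

Excluded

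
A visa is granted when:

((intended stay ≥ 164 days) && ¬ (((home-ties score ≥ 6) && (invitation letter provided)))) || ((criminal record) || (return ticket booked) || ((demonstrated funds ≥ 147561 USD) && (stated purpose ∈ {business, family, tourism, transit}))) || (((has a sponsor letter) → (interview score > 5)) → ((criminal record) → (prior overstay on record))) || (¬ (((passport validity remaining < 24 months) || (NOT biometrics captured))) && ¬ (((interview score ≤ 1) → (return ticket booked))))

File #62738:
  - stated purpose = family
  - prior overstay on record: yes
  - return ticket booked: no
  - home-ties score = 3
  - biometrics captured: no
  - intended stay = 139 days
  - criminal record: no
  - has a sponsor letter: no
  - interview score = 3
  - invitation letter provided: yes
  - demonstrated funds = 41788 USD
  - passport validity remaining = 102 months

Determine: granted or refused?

Atomic conditions:
  intended stay ≥ 164 days: 139 ≥ 164 is false
  home-ties score ≥ 6: 3 ≥ 6 is false
  invitation letter provided: yes → true
  criminal record: no → false
  return ticket booked: no → false
  demonstrated funds ≥ 147561 USD: 41788 ≥ 147561 is false
  stated purpose ∈ {business, family, tourism, transit}: family is in the set → true
  has a sponsor letter: no → false
  interview score > 5: 3 > 5 is false
  prior overstay on record: yes → true
  passport validity remaining < 24 months: 102 < 24 is false
  NOT biometrics captured: no → true
  interview score ≤ 1: 3 ≤ 1 is false
Combine:
[1.2.1] false AND true = false
[1.2] NOT false = true
[1] false AND true = false
[2.3] false AND true = false
[2] false OR false OR false = false
[3.1] false → false (antecedent false ⇒ implication holds) = true
[3.2] false → true (antecedent false ⇒ implication holds) = true
[3] true → true = true
[4.1.1] false OR true = true
[4.1] NOT true = false
[4.2.1] false → false (antecedent false ⇒ implication holds) = true
[4.2] NOT true = false
[4] false AND false = false
[root] false OR false OR true OR false = true
Overall: true → granted

Granted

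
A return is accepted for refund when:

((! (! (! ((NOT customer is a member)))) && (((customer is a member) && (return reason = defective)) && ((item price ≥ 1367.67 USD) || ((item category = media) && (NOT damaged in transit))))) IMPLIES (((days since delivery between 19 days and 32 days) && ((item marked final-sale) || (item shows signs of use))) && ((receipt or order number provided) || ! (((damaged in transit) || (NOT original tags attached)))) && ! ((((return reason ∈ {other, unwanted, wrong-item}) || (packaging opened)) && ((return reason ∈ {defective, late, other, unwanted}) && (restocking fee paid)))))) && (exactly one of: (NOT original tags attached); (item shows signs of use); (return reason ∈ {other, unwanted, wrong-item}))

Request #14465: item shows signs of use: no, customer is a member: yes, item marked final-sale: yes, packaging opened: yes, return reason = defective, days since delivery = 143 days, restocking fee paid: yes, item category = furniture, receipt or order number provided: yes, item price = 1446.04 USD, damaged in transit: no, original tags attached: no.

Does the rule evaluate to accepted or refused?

Refused

Atomic conditions:
  NOT customer is a member: yes → false
  customer is a member: yes → true
  return reason = defective: defective == defective is true
  item price ≥ 1367.67 USD: 1446.04 ≥ 1367.67 is true
  item category = media: furniture == media is false
  NOT damaged in transit: no → true
  days since delivery between 19 days and 32 days: 143 in [19, 32] is false
  item marked final-sale: yes → true
  item shows signs of use: no → false
  receipt or order number provided: yes → true
  damaged in transit: no → false
  NOT original tags attached: no → true
  return reason ∈ {other, unwanted, wrong-item}: defective is not in the set → false
  packaging opened: yes → true
  return reason ∈ {defective, late, other, unwanted}: defective is in the set → true
  restocking fee paid: yes → true
Combine:
[1.1.1.1.1] NOT false = true
[1.1.1.1] NOT true = false
[1.1.1] NOT false = true
[1.1.2.1] true AND true = true
[1.1.2.2.2] false AND true = false
[1.1.2.2] true OR false = true
[1.1.2] true AND true = true
[1.1] true AND true = true
[1.2.1.2] true OR false = true
[1.2.1] false AND true = false
[1.2.2.2.1] false OR true = true
[1.2.2.2] NOT true = false
[1.2.2] true OR false = true
[1.2.3.1.1] false OR true = true
[1.2.3.1.2] true AND true = true
[1.2.3.1] true AND true = true
[1.2.3] NOT true = false
[1.2] false AND true AND false = false
[1] true → false = false
[2] exactly-one(true, false, false) = true
[root] false AND true = false
Overall: false → refused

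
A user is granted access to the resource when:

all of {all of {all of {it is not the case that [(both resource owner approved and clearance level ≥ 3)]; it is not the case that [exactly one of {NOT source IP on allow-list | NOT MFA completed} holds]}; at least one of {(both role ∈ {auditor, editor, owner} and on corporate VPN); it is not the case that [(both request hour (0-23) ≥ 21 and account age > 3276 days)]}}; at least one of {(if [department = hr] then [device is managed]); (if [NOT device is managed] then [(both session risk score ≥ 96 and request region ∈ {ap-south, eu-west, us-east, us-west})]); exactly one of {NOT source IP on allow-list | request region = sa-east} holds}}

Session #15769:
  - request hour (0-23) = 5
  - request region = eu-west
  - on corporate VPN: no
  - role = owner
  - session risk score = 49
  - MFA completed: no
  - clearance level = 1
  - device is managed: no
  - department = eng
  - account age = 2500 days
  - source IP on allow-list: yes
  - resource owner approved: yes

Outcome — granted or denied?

Denied

Atomic conditions:
  resource owner approved: yes → true
  clearance level ≥ 3: 1 ≥ 3 is false
  NOT source IP on allow-list: yes → false
  NOT MFA completed: no → true
  role ∈ {auditor, editor, owner}: owner is in the set → true
  on corporate VPN: no → false
  request hour (0-23) ≥ 21: 5 ≥ 21 is false
  account age > 3276 days: 2500 > 3276 is false
  department = hr: eng == hr is false
  device is managed: no → false
  NOT device is managed: no → true
  session risk score ≥ 96: 49 ≥ 96 is false
  request region ∈ {ap-south, eu-west, us-east, us-west}: eu-west is in the set → true
  request region = sa-east: eu-west == sa-east is false
Combine:
[1.1.1.1] true AND false = false
[1.1.1] NOT false = true
[1.1.2.1] exactly-one(false, true) = true
[1.1.2] NOT true = false
[1.1] true AND false = false
[1.2.1] true AND false = false
[1.2.2.1] false AND false = false
[1.2.2] NOT false = true
[1.2] false OR true = true
[1] false AND true = false
[2.1] false → false (antecedent false ⇒ implication holds) = true
[2.2.2] false AND true = false
[2.2] true → false = false
[2.3] exactly-one(false, false) = false
[2] true OR false OR false = true
[root] false AND true = false
Overall: false → denied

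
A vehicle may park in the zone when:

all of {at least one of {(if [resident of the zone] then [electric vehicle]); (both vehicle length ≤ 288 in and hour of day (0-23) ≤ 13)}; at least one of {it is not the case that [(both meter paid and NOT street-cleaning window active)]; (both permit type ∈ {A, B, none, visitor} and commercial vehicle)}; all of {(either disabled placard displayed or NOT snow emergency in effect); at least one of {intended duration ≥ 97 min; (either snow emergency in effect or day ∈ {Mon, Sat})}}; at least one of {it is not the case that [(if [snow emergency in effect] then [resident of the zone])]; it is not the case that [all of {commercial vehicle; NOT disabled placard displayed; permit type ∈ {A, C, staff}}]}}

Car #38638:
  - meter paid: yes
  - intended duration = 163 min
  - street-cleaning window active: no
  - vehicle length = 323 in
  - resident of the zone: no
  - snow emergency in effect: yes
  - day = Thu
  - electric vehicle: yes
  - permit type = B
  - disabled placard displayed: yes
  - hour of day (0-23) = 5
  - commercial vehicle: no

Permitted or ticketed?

Atomic conditions:
  resident of the zone: no → false
  electric vehicle: yes → true
  vehicle length ≤ 288 in: 323 ≤ 288 is false
  hour of day (0-23) ≤ 13: 5 ≤ 13 is true
  meter paid: yes → true
  NOT street-cleaning window active: no → true
  permit type ∈ {A, B, none, visitor}: B is in the set → true
  commercial vehicle: no → false
  disabled placard displayed: yes → true
  NOT snow emergency in effect: yes → false
  intended duration ≥ 97 min: 163 ≥ 97 is true
  snow emergency in effect: yes → true
  day ∈ {Mon, Sat}: Thu is not in the set → false
  NOT disabled placard displayed: yes → false
  permit type ∈ {A, C, staff}: B is not in the set → false
Combine:
[1.1] false → true (antecedent false ⇒ implication holds) = true
[1.2] false AND true = false
[1] true OR false = true
[2.1.1] true AND true = true
[2.1] NOT true = false
[2.2] true AND false = false
[2] false OR false = false
[3.1] true OR false = true
[3.2.2] true OR false = true
[3.2] true OR true = true
[3] true AND true = true
[4.1.1] true → false = false
[4.1] NOT false = true
[4.2.1] false AND false AND false = false
[4.2] NOT false = true
[4] true OR true = true
[root] true AND false AND true AND true = false
Overall: false → ticketed

Ticketed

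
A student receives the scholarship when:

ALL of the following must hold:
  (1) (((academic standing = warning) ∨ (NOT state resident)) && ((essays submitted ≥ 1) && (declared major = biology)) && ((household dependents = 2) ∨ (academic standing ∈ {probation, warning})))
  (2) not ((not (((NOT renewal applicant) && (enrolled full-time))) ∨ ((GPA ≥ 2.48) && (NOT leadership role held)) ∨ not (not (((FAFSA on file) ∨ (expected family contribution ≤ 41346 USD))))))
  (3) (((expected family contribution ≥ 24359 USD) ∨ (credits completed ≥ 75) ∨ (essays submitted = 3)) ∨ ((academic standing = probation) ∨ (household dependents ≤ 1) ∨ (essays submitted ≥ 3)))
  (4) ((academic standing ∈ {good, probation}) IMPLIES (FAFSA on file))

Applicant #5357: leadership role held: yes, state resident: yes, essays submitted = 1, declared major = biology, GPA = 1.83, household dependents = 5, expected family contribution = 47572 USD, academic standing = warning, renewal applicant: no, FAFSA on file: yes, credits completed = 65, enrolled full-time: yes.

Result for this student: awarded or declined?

Atomic conditions:
  academic standing = warning: warning == warning is true
  NOT state resident: yes → false
  essays submitted ≥ 1: 1 ≥ 1 is true
  declared major = biology: biology == biology is true
  household dependents = 2: 5 == 2 is false
  academic standing ∈ {probation, warning}: warning is in the set → true
  NOT renewal applicant: no → true
  enrolled full-time: yes → true
  GPA ≥ 2.48: 1.83 ≥ 2.48 is false
  NOT leadership role held: yes → false
  FAFSA on file: yes → true
  expected family contribution ≤ 41346 USD: 47572 ≤ 41346 is false
  expected family contribution ≥ 24359 USD: 47572 ≥ 24359 is true
  credits completed ≥ 75: 65 ≥ 75 is false
  essays submitted = 3: 1 == 3 is false
  academic standing = probation: warning == probation is false
  household dependents ≤ 1: 5 ≤ 1 is false
  essays submitted ≥ 3: 1 ≥ 3 is false
  academic standing ∈ {good, probation}: warning is not in the set → false
Combine:
[1.1] true OR false = true
[1.2] true AND true = true
[1.3] false OR true = true
[1] true AND true AND true = true
[2.1.1.1] true AND true = true
[2.1.1] NOT true = false
[2.1.2] false AND false = false
[2.1.3.1.1] true OR false = true
[2.1.3.1] NOT true = false
[2.1.3] NOT false = true
[2.1] false OR false OR true = true
[2] NOT true = false
[3.1] true OR false OR false = true
[3.2] false OR false OR false = false
[3] true OR false = true
[4] false → true (antecedent false ⇒ implication holds) = true
[root] true AND false AND true AND true = false
Overall: false → declined

Declined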